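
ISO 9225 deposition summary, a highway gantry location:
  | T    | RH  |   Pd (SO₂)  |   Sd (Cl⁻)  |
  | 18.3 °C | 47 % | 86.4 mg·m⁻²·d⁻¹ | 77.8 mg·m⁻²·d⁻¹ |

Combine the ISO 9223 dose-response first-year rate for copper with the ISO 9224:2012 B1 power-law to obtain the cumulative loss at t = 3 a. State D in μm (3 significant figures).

copper: f(T) = -0.080·(T−10) [T>10 °C] = -0.6640
  SO₂ term: 0.0053·86.4^0.26·exp(0.059·47-0.6640) = 0.1392
  Sd branch = 0.01025·Sd^0.27·e^(0.036·RH+0.049·T) = 0.4421 μm/a
  sum: 0.1392 + 0.4421 → r_corr = 0.5813 μm/a
ISO 9224: D(t) = r_corr · t^b with b = 0.667 (copper, B1)
  D(3) = 0.5813 × 3^0.667 = 0.5813 × 2.081 = 1.21 μm

D(3) = 1.21 μm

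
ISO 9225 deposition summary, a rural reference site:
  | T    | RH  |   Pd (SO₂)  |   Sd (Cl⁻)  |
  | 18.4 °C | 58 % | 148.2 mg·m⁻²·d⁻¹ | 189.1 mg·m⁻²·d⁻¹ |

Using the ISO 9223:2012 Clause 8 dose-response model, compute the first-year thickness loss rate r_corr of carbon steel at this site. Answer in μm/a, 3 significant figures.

carbon steel: T>10 °C ⇒ hinge -0.054·(18.4−10) = -0.4536
  SO₂ term: 1.77·148.2^0.52·exp(0.02·58-0.4536) = 48.26
  Sd branch = 0.102·Sd^0.62·e^(0.033·RH+0.04·T) = 37.24 μm/a
  sum: 48.26 + 37.24 → r_corr = 85.5 μm/a

r_corr = 85.5 μm/a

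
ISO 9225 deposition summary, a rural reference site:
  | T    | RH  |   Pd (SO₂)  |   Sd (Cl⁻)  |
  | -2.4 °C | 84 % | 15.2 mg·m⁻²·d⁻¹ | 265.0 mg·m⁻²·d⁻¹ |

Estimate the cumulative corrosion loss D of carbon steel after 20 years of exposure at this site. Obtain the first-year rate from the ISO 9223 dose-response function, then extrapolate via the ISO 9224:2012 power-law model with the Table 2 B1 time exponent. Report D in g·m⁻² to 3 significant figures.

carbon steel: T≤10 °C ⇒ hinge +0.150·(-2.4−10) = -1.8600
  sulphur-dioxide contribution → 6.086 μm/a
  chloride contribution → 47.12 μm/a
  ⇒ r_corr(carbon steel) = 53.2 μm/a
Power-law: D(20) = r_corr · 20^0.523
  D(20) = 53.2 × 20^0.523 = 53.2 × 4.791 = 254.9 μm
  Mass loss = 254.9 μm × 7.85 g/cm³ = 2001 g·m⁻²

D(20) = 2.00e+03 g·m⁻²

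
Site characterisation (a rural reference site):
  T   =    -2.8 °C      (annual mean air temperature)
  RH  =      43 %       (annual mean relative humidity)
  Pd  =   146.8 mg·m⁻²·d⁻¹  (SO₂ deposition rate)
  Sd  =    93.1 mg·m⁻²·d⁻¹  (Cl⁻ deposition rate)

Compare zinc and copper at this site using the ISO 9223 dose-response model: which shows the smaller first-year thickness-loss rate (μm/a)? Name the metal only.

copper

zinc: T≤10 °C ⇒ hinge +0.038·(-2.8−10) = -0.4864
  Pd branch = 0.0129·Pd^0.44·e^(0.046·RH+f) = 0.5149 μm/a
  Sd branch = 0.0175·Sd^0.57·e^(0.008·RH+0.085·T) = 0.2579 μm/a
  r_corr = 0.5149 + 0.2579 = 0.7728 μm/a
copper: f(T) = +0.126·(T−10) [T≤10 °C] = -1.6128
  Pd branch = 0.0053·Pd^0.26·e^(0.059·RH+f) = 0.04887 μm/a
  Sd branch = 0.01025·Sd^0.27·e^(0.036·RH+0.049·T) = 0.1429 μm/a
  sum: 0.04887 + 0.1429 → r_corr = 0.1918 μm/a
Ordering by μm/a: zinc (0.773) > copper (0.192)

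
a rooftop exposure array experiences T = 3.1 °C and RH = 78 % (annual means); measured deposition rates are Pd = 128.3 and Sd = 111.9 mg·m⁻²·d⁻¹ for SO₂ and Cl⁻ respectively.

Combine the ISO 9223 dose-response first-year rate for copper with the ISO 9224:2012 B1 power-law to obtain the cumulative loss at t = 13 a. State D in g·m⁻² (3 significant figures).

copper: temperature factor f = +0.126·(-6.9) = -0.8694
  sulphur-dioxide contribution → 0.7825 μm/a
  chloride contribution → 0.7069 μm/a
  total first-year rate 1.489 μm/a
ISO 9224: D(t) = r_corr · t^b with b = 0.667 (copper, B1)
  D(13) = 1.489 × 13^0.667 = 1.489 × 5.534 = 8.242 μm
  Mass loss = 8.242 μm × 8.96 g/cm³ = 73.84 g·m⁻²

D(13) = 73.8 g·m⁻²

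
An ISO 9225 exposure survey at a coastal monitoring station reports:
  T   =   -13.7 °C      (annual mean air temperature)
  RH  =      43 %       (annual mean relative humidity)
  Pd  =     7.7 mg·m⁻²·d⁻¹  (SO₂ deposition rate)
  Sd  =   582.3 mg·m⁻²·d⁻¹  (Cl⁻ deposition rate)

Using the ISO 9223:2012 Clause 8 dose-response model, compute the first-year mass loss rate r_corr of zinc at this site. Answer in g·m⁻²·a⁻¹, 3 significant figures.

zinc: f(T) = +0.038·(T−10) [T≤10 °C] = -0.9006
  SO₂ term: 0.0129·7.7^0.44·exp(0.046·43-0.9006) = 0.09302
  Cl⁻ term: 0.0175·582.3^0.57·exp(0.008·43+0.085·-13.7) = 0.2903
  r_corr = 0.09302 + 0.2903 = 0.3833 μm/a
Convert to mass loss: 0.3833 μm/a × 7.14 g/cm³ = 2.737 g·m⁻²·a⁻¹

r_corr = 2.74 g·m⁻²·a⁻¹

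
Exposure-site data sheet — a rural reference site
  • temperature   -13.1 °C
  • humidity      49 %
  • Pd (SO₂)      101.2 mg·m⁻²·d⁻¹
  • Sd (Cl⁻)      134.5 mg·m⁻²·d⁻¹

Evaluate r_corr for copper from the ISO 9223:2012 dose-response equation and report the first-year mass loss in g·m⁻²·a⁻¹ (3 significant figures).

copper: f(T) = +0.126·(T−10) [T≤10 °C] = -2.9106
  Pd branch = 0.0053·Pd^0.26·e^(0.059·RH+f) = 0.01726 μm/a
  Sd branch = 0.01025·Sd^0.27·e^(0.036·RH+0.049·T) = 0.1182 μm/a
  sum: 0.01726 + 0.1182 → r_corr = 0.1355 μm/a
Convert to mass loss: 0.1355 μm/a × 8.96 g/cm³ = 1.214 g·m⁻²·a⁻¹

r_corr = 1.21 g·m⁻²·a⁻¹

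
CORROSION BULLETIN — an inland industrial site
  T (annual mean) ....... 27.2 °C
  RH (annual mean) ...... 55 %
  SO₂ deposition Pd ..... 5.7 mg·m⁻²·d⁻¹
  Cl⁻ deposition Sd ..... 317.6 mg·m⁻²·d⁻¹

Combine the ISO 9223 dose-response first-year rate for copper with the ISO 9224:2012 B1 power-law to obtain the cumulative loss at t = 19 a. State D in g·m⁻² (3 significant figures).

D(19) = 88.6 g·m⁻²

copper: f(T) = -0.080·(T−10) [T>10 °C] = -1.3760
  Pd branch = 0.0053·Pd^0.26·e^(0.059·RH+f) = 0.05401 μm/a
  Sd branch = 0.01025·Sd^0.27·e^(0.036·RH+0.049·T) = 1.333 μm/a
  sum: 0.05401 + 1.333 → r_corr = 1.387 μm/a
ISO 9224: D(t) = r_corr · t^b with b = 0.667 (copper, B1)
  D(19) = 1.387 × 19^0.667 = 1.387 × 7.127 = 9.889 μm
  Mass loss = 9.889 μm × 8.96 g/cm³ = 88.6 g·m⁻²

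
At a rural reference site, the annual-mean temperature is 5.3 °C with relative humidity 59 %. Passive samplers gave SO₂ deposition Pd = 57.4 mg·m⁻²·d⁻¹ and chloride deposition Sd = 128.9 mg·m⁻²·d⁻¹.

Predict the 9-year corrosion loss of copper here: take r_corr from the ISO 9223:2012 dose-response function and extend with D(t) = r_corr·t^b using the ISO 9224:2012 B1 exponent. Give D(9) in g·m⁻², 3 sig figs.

copper: temperature factor f = +0.126·(-4.7) = -0.5922
  sulphur-dioxide contribution → 0.273 μm/a
  chloride contribution → 0.4128 μm/a
  total first-year rate 0.6858 μm/a
ISO 9224: D(t) = r_corr · t^b with b = 0.667 (copper, B1)
  D(9) = 0.6858 × 9^0.667 = 0.6858 × 4.33 = 2.969 μm
  Mass loss = 2.969 μm × 8.96 g/cm³ = 26.61 g·m⁻²

D(9) = 26.6 g·m⁻²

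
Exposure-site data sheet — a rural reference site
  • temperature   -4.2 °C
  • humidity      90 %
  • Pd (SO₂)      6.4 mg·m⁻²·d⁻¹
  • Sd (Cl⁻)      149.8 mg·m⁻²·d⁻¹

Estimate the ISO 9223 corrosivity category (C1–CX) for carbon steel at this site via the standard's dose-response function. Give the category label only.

C3

carbon steel: T≤10 °C ⇒ hinge +0.150·(-4.2−10) = -2.1300
  Pd branch = 1.77·Pd^0.52·e^(0.02·RH+f) = 3.341 μm/a
  Cl⁻ term: 0.102·149.8^0.62·exp(0.033·90+0.04·-4.2) = 37.52
  r_corr = 3.341 + 37.52 = 40.87 μm/a
Category bounds: 25…50 μm/a bracket r_corr ⇒ C3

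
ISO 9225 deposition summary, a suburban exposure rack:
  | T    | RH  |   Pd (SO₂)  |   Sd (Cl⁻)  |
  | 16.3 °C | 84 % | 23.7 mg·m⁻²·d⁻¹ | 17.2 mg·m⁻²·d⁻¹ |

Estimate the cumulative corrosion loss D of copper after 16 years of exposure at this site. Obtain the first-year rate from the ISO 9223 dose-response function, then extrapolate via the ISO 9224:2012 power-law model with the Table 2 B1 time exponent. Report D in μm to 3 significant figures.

copper: f(T) = -0.080·(T−10) [T>10 °C] = -0.5040
  SO₂ term: 0.0053·23.7^0.26·exp(0.059·84-0.5040) = 1.036
  Cl⁻ term: 0.01025·17.2^0.27·exp(0.036·84+0.049·16.3) = 1.01
  sum: 1.036 + 1.01 → r_corr = 2.046 μm/a
Power-law: D(16) = r_corr · 16^0.667
  D(16) = 2.046 × 16^0.667 = 2.046 × 6.355 = 13 μm

D(16) = 13.0 μm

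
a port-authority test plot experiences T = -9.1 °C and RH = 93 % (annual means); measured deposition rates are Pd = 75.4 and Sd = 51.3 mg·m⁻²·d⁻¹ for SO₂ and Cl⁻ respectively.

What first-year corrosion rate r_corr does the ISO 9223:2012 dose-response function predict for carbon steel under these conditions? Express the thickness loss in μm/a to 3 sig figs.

carbon steel: T≤10 °C ⇒ hinge +0.150·(-9.1−10) = -2.8650
  sulphur-dioxide contribution → 6.134 μm/a
  chloride contribution → 17.52 μm/a
  ⇒ r_corr(carbon steel) = 23.66 μm/a

r_corr = 23.7 μm/a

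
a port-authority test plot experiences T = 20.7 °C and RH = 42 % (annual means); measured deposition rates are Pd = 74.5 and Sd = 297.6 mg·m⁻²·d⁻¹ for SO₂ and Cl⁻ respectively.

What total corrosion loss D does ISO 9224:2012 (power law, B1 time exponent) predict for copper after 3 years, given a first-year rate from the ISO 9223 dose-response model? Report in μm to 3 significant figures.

copper: temperature factor f = -0.080·(10.7) = -0.8560
  sulphur-dioxide contribution → 0.08231 μm/a
  chloride contribution → 0.5967 μm/a
  ⇒ r_corr(copper) = 0.679 μm/a
ISO 9224: D(t) = r_corr · t^b with b = 0.667 (copper, B1)
  D(3) = 0.679 × 3^0.667 = 0.679 × 2.081 = 1.413 μm

D(3) = 1.41 μm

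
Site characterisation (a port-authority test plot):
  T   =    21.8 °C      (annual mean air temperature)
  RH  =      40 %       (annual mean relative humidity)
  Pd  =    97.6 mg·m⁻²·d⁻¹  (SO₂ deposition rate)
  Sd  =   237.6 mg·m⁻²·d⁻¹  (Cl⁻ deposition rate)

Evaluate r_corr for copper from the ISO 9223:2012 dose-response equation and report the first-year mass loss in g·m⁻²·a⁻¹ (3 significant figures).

r_corr = 5.58 g·m⁻²·a⁻¹

copper: f(T) = -0.080·(T−10) [T>10 °C] = -0.9440
  Pd branch = 0.0053·Pd^0.26·e^(0.059·RH+f) = 0.07186 μm/a
  Sd branch = 0.01025·Sd^0.27·e^(0.036·RH+0.049·T) = 0.5514 μm/a
  r_corr = 0.07186 + 0.5514 = 0.6233 μm/a
Convert to mass loss: 0.6233 μm/a × 8.96 g/cm³ = 5.585 g·m⁻²·a⁻¹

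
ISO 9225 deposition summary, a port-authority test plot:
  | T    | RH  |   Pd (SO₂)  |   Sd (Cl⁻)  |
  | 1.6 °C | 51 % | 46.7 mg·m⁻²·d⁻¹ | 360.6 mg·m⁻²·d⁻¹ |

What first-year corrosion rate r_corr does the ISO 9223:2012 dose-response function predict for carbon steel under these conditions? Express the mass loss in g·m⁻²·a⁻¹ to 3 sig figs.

carbon steel: T≤10 °C ⇒ hinge +0.150·(1.6−10) = -1.2600
  Pd branch = 1.77·Pd^0.52·e^(0.02·RH+f) = 10.28 μm/a
  Cl⁻ term: 0.102·360.6^0.62·exp(0.033·51+0.04·1.6) = 22.53
  r_corr = 10.28 + 22.53 = 32.8 μm/a
Convert to mass loss: 32.8 μm/a × 7.85 g/cm³ = 257.5 g·m⁻²·a⁻¹

r_corr = 257 g·m⁻²·a⁻¹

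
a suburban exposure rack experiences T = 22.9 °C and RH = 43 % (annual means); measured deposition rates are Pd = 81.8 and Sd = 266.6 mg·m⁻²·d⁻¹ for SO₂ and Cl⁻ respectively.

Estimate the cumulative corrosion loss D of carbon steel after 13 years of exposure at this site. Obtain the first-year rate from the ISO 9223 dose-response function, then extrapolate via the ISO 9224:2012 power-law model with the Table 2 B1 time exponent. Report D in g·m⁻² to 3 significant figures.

D(13) = 1.63e+03 g·m⁻²

carbon steel: f(T) = -0.054·(T−10) [T>10 °C] = -0.6966
  SO₂ term: 1.77·81.8^0.52·exp(0.02·43-0.6966) = 20.59
  Sd branch = 0.102·Sd^0.62·e^(0.033·RH+0.04·T) = 33.63 μm/a
  sum: 20.59 + 33.63 → r_corr = 54.21 μm/a
Power-law: D(13) = r_corr · 13^0.523
  D(13) = 54.21 × 13^0.523 = 54.21 × 3.825 = 207.4 μm
  Mass loss = 207.4 μm × 7.85 g/cm³ = 1628 g·m⁻²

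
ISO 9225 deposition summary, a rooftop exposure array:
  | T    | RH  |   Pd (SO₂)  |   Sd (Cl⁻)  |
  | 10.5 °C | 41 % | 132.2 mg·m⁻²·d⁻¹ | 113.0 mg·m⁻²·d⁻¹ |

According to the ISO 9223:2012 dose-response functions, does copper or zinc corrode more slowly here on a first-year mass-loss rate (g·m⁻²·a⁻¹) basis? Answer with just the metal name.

copper

copper: f(T) = -0.080·(T−10) [T>10 °C] = -0.0400
  Pd branch = 0.0053·Pd^0.26·e^(0.059·RH+f) = 0.2037 μm/a
  Cl⁻ term: 0.01025·113.0^0.27·exp(0.036·41+0.049·10.5) = 0.2689
  r_corr = 0.2037 + 0.2689 = 0.4726 μm/a
  mass loss = 0.4726 μm/a × 8.96 g/cm³ = 4.234 g·m⁻²·a⁻¹
zinc: T>10 °C ⇒ hinge -0.071·(10.5−10) = -0.0355
  SO₂ term: 0.0129·132.2^0.44·exp(0.046·41-0.0355) = 0.704
  Cl⁻ term: 0.0175·113.0^0.57·exp(0.008·41+0.085·10.5) = 0.8777
  sum: 0.704 + 0.8777 → r_corr = 1.582 μm/a
  mass loss = 1.582 μm/a × 7.14 g/cm³ = 11.29 g·m⁻²·a⁻¹
Ordering by g·m⁻²·a⁻¹: zinc (11.3) > copper (4.23)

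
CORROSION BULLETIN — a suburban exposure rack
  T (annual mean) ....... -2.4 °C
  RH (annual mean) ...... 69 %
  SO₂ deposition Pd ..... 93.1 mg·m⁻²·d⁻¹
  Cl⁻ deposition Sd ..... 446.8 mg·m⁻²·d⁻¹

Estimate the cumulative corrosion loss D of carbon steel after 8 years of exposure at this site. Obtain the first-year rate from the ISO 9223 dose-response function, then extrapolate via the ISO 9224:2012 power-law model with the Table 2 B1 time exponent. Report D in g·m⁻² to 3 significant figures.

D(8) = 1.19e+03 g·m⁻²

carbon steel: f(T) = +0.150·(T−10) [T≤10 °C] = -1.8600
  sulphur-dioxide contribution → 11.57 μm/a
  chloride contribution → 39.71 μm/a
  ⇒ r_corr(carbon steel) = 51.28 μm/a
Long-term exponent b (ISO 9224 Table 2, B1) = 0.523
  D(8) = 51.28 × 8^0.523 = 51.28 × 2.967 = 152.1 μm
  Mass loss = 152.1 μm × 7.85 g/cm³ = 1194 g·m⁻²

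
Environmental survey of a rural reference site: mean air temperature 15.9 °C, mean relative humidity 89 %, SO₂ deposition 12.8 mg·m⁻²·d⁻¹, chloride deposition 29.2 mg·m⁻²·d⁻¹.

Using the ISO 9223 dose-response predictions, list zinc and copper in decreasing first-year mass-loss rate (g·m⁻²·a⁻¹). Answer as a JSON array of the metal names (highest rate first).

["copper", "zinc"]

zinc: temperature factor f = -0.071·(5.9) = -0.4189
  SO₂ term: 0.0129·12.8^0.44·exp(0.046·89-0.4189) = 1.563
  Sd branch = 0.0175·Sd^0.57·e^(0.008·RH+0.085·T) = 0.9429 μm/a
  r_corr = 1.563 + 0.9429 = 2.505 μm/a
  mass loss = 2.505 μm/a × 7.14 g/cm³ = 17.89 g·m⁻²·a⁻¹
copper: T>10 °C ⇒ hinge -0.080·(15.9−10) = -0.4720
  Pd branch = 0.0053·Pd^0.26·e^(0.059·RH+f) = 1.224 μm/a
  Cl⁻ term: 0.01025·29.2^0.27·exp(0.036·89+0.049·15.9) = 1.368
  r_corr = 1.224 + 1.368 = 2.592 μm/a
  mass loss = 2.592 μm/a × 8.96 g/cm³ = 23.22 g·m⁻²·a⁻¹
Ordering by g·m⁻²·a⁻¹: copper (23.2) > zinc (17.9)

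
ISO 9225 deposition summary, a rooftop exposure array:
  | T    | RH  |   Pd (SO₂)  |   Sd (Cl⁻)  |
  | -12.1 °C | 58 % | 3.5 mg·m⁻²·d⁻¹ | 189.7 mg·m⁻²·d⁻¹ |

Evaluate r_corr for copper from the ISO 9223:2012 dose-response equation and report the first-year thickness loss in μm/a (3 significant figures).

r_corr = 0.202 μm/a

copper: f(T) = +0.126·(T−10) [T≤10 °C] = -2.7846
  SO₂ term: 0.0053·3.5^0.26·exp(0.059·58-2.7846) = 0.01389
  Sd branch = 0.01025·Sd^0.27·e^(0.036·RH+0.049·T) = 0.1884 μm/a
  sum: 0.01389 + 0.1884 → r_corr = 0.2023 μm/a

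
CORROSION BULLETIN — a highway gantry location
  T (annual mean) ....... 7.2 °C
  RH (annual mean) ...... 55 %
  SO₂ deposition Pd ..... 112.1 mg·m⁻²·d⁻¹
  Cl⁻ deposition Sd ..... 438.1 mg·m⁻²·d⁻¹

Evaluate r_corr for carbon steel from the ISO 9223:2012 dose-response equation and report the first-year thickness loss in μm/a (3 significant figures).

carbon steel: T≤10 °C ⇒ hinge +0.150·(7.2−10) = -0.4200
  Pd branch = 1.77·Pd^0.52·e^(0.02·RH+f) = 40.65 μm/a
  Sd branch = 0.102·Sd^0.62·e^(0.033·RH+0.04·T) = 36.28 μm/a
  sum: 40.65 + 36.28 → r_corr = 76.94 μm/a

r_corr = 76.9 μm/a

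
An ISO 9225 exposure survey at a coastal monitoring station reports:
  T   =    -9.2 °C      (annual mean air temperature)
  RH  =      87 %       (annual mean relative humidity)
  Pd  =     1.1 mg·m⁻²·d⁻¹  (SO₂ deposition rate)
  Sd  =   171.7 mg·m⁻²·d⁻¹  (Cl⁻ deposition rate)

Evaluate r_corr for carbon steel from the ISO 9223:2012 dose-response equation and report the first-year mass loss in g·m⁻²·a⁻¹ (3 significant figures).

r_corr = 242 g·m⁻²·a⁻¹

carbon steel: f(T) = +0.150·(T−10) [T≤10 °C] = -2.8800
  SO₂ term: 1.77·1.1^0.52·exp(0.02·87-2.8800) = 0.5948
  Sd branch = 0.102·Sd^0.62·e^(0.033·RH+0.04·T) = 30.28 μm/a
  r_corr = 0.5948 + 30.28 = 30.88 μm/a
Convert to mass loss: 30.88 μm/a × 7.85 g/cm³ = 242.4 g·m⁻²·a⁻¹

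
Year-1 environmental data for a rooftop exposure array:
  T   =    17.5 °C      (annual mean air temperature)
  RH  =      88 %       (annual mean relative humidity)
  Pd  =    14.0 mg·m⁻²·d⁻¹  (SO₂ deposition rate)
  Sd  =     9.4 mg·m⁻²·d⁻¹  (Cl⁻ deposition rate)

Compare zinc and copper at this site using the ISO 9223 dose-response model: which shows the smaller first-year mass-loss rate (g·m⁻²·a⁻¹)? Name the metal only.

zinc: T>10 °C ⇒ hinge -0.071·(17.5−10) = -0.5325
  SO₂ term: 0.0129·14.0^0.44·exp(0.046·88-0.5325) = 1.386
  Sd branch = 0.0175·Sd^0.57·e^(0.008·RH+0.085·T) = 0.5617 μm/a
  r_corr = 1.386 + 0.5617 = 1.947 μm/a
  mass loss = 1.947 μm/a × 7.14 g/cm³ = 13.9 g·m⁻²·a⁻¹
copper: temperature factor f = -0.080·(7.5) = -0.6000
  Pd branch = 0.0053·Pd^0.26·e^(0.059·RH+f) = 1.039 μm/a
  Cl⁻ term: 0.01025·9.4^0.27·exp(0.036·88+0.049·17.5) = 1.051
  r_corr = 1.039 + 1.051 = 2.09 μm/a
  mass loss = 2.09 μm/a × 8.96 g/cm³ = 18.73 g·m⁻²·a⁻¹
Ordering by g·m⁻²·a⁻¹: copper (18.7) > zinc (13.9)

zinc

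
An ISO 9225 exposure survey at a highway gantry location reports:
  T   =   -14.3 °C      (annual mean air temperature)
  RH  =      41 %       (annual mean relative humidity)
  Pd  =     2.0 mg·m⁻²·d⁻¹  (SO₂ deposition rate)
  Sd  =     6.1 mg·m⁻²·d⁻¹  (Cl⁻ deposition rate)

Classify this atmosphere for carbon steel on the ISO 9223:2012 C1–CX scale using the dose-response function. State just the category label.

carbon steel: f(T) = +0.150·(T−10) [T≤10 °C] = -3.6450
  SO₂ term: 1.77·2.0^0.52·exp(0.02·41-3.6450) = 0.1505
  Cl⁻ term: 0.102·6.1^0.62·exp(0.033·41+0.04·-14.3) = 0.6834
  sum: 0.1505 + 0.6834 → r_corr = 0.834 μm/a
ISO 9223 Table 2 (carbon steel): 0 < 0.834 ≤ 1.3 μm/a ⇒ C1

C1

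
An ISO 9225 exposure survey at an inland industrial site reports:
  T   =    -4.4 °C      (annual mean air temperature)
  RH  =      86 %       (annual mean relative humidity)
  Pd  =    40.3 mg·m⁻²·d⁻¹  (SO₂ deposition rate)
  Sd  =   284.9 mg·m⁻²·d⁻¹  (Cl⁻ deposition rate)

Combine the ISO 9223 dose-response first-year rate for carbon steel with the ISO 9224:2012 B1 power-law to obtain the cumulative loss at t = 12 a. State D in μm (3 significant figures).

D(12) = 207 μm

carbon steel: T≤10 °C ⇒ hinge +0.150·(-4.4−10) = -2.1600
  SO₂ term: 1.77·40.3^0.52·exp(0.02·86-2.1600) = 7.792
  Sd branch = 0.102·Sd^0.62·e^(0.033·RH+0.04·T) = 48.6 μm/a
  r_corr = 7.792 + 48.6 = 56.39 μm/a
ISO 9224: D(t) = r_corr · t^b with b = 0.523 (carbon steel, B1)
  D(12) = 56.39 × 12^0.523 = 56.39 × 3.668 = 206.8 μm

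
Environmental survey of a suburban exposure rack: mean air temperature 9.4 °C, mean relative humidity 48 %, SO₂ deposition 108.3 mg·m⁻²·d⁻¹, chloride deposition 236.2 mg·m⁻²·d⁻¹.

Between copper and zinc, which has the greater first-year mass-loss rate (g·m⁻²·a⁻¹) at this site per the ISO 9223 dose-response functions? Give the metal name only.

zinc

copper: T≤10 °C ⇒ hinge +0.126·(9.4−10) = -0.0756
  sulphur-dioxide contribution → 0.2821 μm/a
  chloride contribution → 0.4 μm/a
  ⇒ r_corr(copper) = 0.682 μm/a
  mass loss = 0.682 μm/a × 8.96 g/cm³ = 6.111 g·m⁻²·a⁻¹
zinc: T≤10 °C ⇒ hinge +0.038·(9.4−10) = -0.0228
  sulphur-dioxide contribution → 0.9013 μm/a
  chloride contribution → 1.287 μm/a
  total first-year rate 2.188 μm/a
  mass loss = 2.188 μm/a × 7.14 g/cm³ = 15.62 g·m⁻²·a⁻¹
Ordering by g·m⁻²·a⁻¹: zinc (15.6) > copper (6.11)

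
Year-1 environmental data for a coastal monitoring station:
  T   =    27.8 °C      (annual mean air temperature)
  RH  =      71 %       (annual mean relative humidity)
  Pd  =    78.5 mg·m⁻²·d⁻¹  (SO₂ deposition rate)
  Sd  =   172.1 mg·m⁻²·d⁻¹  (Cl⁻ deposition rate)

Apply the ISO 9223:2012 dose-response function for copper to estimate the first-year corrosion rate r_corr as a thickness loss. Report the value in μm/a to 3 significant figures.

copper: temperature factor f = -0.080·(17.8) = -1.4240
  Pd branch = 0.0053·Pd^0.26·e^(0.059·RH+f) = 0.2617 μm/a
  Sd branch = 0.01025·Sd^0.27·e^(0.036·RH+0.049·T) = 2.07 μm/a
  r_corr = 0.2617 + 2.07 = 2.332 μm/a

r_corr = 2.33 μm/a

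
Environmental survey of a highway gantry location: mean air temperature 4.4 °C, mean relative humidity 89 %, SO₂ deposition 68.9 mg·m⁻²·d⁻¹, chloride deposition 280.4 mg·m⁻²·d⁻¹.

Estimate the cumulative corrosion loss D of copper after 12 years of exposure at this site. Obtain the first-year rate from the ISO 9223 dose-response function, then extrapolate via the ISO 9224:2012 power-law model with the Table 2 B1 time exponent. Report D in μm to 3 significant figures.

copper: f(T) = +0.126·(T−10) [T≤10 °C] = -0.7056
  Pd branch = 0.0053·Pd^0.26·e^(0.059·RH+f) = 1.501 μm/a
  Cl⁻ term: 0.01025·280.4^0.27·exp(0.036·89+0.049·4.4) = 1.435
  sum: 1.501 + 1.435 → r_corr = 2.935 μm/a
Power-law: D(12) = r_corr · 12^0.667
  D(12) = 2.935 × 12^0.667 = 2.935 × 5.246 = 15.4 μm

D(12) = 15.4 μm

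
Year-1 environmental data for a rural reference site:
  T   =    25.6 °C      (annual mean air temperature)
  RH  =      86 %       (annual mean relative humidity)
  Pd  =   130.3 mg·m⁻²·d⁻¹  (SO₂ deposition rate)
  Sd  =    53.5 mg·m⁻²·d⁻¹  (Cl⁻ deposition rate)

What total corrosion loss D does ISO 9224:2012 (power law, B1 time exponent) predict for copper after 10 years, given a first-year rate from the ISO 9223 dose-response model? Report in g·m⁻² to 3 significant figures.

copper: temperature factor f = -0.080·(15.6) = -1.2480
  Pd branch = 0.0053·Pd^0.26·e^(0.059·RH+f) = 0.8625 μm/a
  Sd branch = 0.01025·Sd^0.27·e^(0.036·RH+0.049·T) = 2.327 μm/a
  r_corr = 0.8625 + 2.327 = 3.189 μm/a
ISO 9224: D(t) = r_corr · t^b with b = 0.667 (copper, B1)
  D(10) = 3.189 × 10^0.667 = 3.189 × 4.645 = 14.81 μm
  Mass loss = 14.81 μm × 8.96 g/cm³ = 132.7 g·m⁻²

D(10) = 133 g·m⁻²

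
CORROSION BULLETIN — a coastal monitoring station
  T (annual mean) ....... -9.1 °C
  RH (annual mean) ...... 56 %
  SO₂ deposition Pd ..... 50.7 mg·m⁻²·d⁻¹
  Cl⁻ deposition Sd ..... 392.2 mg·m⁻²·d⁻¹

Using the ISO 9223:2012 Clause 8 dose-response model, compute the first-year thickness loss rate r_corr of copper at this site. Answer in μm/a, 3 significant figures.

copper: T≤10 °C ⇒ hinge +0.126·(-9.1−10) = -2.4066
  sulphur-dioxide contribution → 0.03608 μm/a
  chloride contribution → 0.2471 μm/a
  ⇒ r_corr(copper) = 0.2832 μm/a

r_corr = 0.283 μm/a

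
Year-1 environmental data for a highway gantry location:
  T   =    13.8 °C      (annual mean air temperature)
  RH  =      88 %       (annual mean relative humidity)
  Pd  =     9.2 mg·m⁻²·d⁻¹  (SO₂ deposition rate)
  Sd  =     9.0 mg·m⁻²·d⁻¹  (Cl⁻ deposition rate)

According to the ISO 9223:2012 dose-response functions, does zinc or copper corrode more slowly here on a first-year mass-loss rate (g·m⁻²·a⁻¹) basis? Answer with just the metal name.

zinc

zinc: temperature factor f = -0.071·(3.8) = -0.2698
  sulphur-dioxide contribution → 1.498 μm/a
  chloride contribution → 0.4001 μm/a
  ⇒ r_corr(zinc) = 1.898 μm/a
  mass loss = 1.898 μm/a × 7.14 g/cm³ = 13.55 g·m⁻²·a⁻¹
copper: T>10 °C ⇒ hinge -0.080·(13.8−10) = -0.3040
  sulphur-dioxide contribution → 1.252 μm/a
  chloride contribution → 0.8667 μm/a
  ⇒ r_corr(copper) = 2.119 μm/a
  mass loss = 2.119 μm/a × 8.96 g/cm³ = 18.99 g·m⁻²·a⁻¹
Ordering by g·m⁻²·a⁻¹: copper (19) > zinc (13.6)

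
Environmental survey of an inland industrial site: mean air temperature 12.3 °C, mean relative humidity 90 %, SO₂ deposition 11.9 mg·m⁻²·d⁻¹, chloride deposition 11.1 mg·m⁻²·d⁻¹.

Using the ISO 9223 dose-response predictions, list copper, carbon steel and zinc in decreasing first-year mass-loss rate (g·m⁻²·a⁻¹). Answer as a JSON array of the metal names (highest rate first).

["carbon steel", "copper", "zinc"]

copper: temperature factor f = -0.080·(2.3) = -0.1840
  sulphur-dioxide contribution → 1.699 μm/a
  chloride contribution → 0.9159 μm/a
  ⇒ r_corr(copper) = 2.615 μm/a
  mass loss = 2.615 μm/a × 8.96 g/cm³ = 23.43 g·m⁻²·a⁻¹
carbon steel: f(T) = -0.054·(T−10) [T>10 °C] = -0.1242
  sulphur-dioxide contribution → 34.28 μm/a
  chloride contribution → 14.46 μm/a
  total first-year rate 48.74 μm/a
  mass loss = 48.74 μm/a × 7.85 g/cm³ = 382.6 g·m⁻²·a⁻¹
zinc: f(T) = -0.071·(T−10) [T>10 °C] = -0.1633
  sulphur-dioxide contribution → 2.046 μm/a
  chloride contribution → 0.4033 μm/a
  total first-year rate 2.449 μm/a
  mass loss = 2.449 μm/a × 7.14 g/cm³ = 17.49 g·m⁻²·a⁻¹
Ordering by g·m⁻²·a⁻¹: carbon steel (383) > copper (23.4) > zinc (17.5)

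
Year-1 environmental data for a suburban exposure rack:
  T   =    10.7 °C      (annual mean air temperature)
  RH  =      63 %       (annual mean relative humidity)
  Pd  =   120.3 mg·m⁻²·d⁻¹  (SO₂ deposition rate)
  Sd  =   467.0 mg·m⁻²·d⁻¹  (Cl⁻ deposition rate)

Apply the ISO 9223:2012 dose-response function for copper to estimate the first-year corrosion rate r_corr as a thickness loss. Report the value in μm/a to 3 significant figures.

r_corr = 1.60 μm/a

copper: temperature factor f = -0.080·(0.7) = -0.0560
  Pd branch = 0.0053·Pd^0.26·e^(0.059·RH+f) = 0.7163 μm/a
  Cl⁻ term: 0.01025·467.0^0.27·exp(0.036·63+0.049·10.7) = 0.8793
  sum: 0.7163 + 0.8793 → r_corr = 1.596 μm/a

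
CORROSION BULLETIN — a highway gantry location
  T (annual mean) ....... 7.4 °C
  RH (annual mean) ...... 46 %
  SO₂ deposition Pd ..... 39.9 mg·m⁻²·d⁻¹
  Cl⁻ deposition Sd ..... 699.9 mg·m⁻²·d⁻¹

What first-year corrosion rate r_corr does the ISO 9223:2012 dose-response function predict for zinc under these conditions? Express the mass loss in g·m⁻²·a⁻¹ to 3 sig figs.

r_corr = 17.7 g·m⁻²·a⁻¹

zinc: T≤10 °C ⇒ hinge +0.038·(7.4−10) = -0.0988
  Pd branch = 0.0129·Pd^0.44·e^(0.046·RH+f) = 0.491 μm/a
  Sd branch = 0.0175·Sd^0.57·e^(0.008·RH+0.085·T) = 1.985 μm/a
  r_corr = 0.491 + 1.985 = 2.476 μm/a
Convert to mass loss: 2.476 μm/a × 7.14 g/cm³ = 17.68 g·m⁻²·a⁻¹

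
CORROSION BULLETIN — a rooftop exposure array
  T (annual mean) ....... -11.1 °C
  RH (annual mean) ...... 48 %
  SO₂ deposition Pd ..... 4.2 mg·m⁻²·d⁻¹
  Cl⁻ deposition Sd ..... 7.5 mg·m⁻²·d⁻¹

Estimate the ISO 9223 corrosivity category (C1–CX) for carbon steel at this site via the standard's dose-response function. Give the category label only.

C2

carbon steel: T≤10 °C ⇒ hinge +0.150·(-11.1−10) = -3.1650
  sulphur-dioxide contribution → 0.4116 μm/a
  chloride contribution → 1.112 μm/a
  total first-year rate 1.524 μm/a
ISO 9223 Table 2 (carbon steel): 1.3 < 1.52 ≤ 25 μm/a ⇒ C2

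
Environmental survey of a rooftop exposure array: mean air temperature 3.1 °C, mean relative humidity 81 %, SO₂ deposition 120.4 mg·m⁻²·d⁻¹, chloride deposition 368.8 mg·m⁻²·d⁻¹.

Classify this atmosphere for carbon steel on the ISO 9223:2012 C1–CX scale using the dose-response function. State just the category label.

carbon steel: f(T) = +0.150·(T−10) [T≤10 °C] = -1.0350
  sulphur-dioxide contribution → 38.37 μm/a
  chloride contribution → 65.27 μm/a
  total first-year rate 103.6 μm/a
Category bounds: 80…200 μm/a bracket r_corr ⇒ C5

C5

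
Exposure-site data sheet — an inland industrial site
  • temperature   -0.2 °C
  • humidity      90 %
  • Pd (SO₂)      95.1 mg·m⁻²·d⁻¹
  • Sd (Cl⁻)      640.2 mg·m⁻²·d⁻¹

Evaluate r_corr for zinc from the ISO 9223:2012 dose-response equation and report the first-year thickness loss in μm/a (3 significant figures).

r_corr = 5.49 μm/a

zinc: f(T) = +0.038·(T−10) [T≤10 °C] = -0.3876
  sulphur-dioxide contribution → 4.08 μm/a
  chloride contribution → 1.406 μm/a
  ⇒ r_corr(zinc) = 5.486 μm/a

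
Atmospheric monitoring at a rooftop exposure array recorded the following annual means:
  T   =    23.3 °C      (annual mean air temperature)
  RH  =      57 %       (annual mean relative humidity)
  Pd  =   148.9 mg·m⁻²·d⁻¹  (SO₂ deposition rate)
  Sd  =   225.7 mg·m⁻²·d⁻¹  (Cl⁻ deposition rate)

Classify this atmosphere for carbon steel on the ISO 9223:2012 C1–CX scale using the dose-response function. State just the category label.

C5

carbon steel: f(T) = -0.054·(T−10) [T>10 °C] = -0.7182
  SO₂ term: 1.77·148.9^0.52·exp(0.02·57-0.7182) = 36.4
  Sd branch = 0.102·Sd^0.62·e^(0.033·RH+0.04·T) = 48.92 μm/a
  sum: 36.4 + 48.92 → r_corr = 85.31 μm/a
Category bounds: 80…200 μm/a bracket r_corr ⇒ C5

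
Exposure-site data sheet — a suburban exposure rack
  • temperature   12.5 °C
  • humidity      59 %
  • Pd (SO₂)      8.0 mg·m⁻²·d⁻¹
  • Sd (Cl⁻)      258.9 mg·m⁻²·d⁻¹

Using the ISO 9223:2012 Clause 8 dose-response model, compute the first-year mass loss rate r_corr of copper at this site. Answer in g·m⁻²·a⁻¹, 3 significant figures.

copper: temperature factor f = -0.080·(2.5) = -0.2000
  sulphur-dioxide contribution → 0.2421 μm/a
  chloride contribution → 0.7091 μm/a
  ⇒ r_corr(copper) = 0.9512 μm/a
Convert to mass loss: 0.9512 μm/a × 8.96 g/cm³ = 8.523 g·m⁻²·a⁻¹

r_corr = 8.52 g·m⁻²·a⁻¹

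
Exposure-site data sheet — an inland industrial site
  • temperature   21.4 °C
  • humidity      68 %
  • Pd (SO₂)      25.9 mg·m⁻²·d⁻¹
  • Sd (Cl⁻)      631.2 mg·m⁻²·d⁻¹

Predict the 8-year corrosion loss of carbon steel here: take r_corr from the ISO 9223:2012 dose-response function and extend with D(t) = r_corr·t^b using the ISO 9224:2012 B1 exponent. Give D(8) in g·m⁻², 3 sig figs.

carbon steel: f(T) = -0.054·(T−10) [T>10 °C] = -0.6156
  SO₂ term: 1.77·25.9^0.52·exp(0.02·68-0.6156) = 20.24
  Sd branch = 0.102·Sd^0.62·e^(0.033·RH+0.04·T) = 123.3 μm/a
  sum: 20.24 + 123.3 → r_corr = 143.6 μm/a
ISO 9224: D(t) = r_corr · t^b with b = 0.523 (carbon steel, B1)
  D(8) = 143.6 × 8^0.523 = 143.6 × 2.967 = 425.9 μm
  Mass loss = 425.9 μm × 7.85 g/cm³ = 3343 g·m⁻²

D(8) = 3.34e+03 g·m⁻²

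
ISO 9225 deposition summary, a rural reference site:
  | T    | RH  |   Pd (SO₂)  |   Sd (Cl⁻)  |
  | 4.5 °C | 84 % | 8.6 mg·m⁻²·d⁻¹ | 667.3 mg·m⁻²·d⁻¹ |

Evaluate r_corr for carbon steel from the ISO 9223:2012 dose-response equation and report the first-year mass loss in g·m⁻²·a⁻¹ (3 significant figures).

r_corr = 964 g·m⁻²·a⁻¹

carbon steel: f(T) = +0.150·(T−10) [T≤10 °C] = -0.8250
  sulphur-dioxide contribution → 12.74 μm/a
  chloride contribution → 110.1 μm/a
  total first-year rate 122.8 μm/a
Convert to mass loss: 122.8 μm/a × 7.85 g/cm³ = 964.2 g·m⁻²·a⁻¹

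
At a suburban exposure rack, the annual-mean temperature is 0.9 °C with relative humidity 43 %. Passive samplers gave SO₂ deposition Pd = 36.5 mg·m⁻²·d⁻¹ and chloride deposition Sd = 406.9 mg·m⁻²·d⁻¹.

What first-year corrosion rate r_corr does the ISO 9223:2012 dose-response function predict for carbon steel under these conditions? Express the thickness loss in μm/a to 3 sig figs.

carbon steel: f(T) = +0.150·(T−10) [T≤10 °C] = -1.3650
  Pd branch = 1.77·Pd^0.52·e^(0.02·RH+f) = 6.935 μm/a
  Sd branch = 0.102·Sd^0.62·e^(0.033·RH+0.04·T) = 18.13 μm/a
  sum: 6.935 + 18.13 → r_corr = 25.06 μm/a

r_corr = 25.1 μm/a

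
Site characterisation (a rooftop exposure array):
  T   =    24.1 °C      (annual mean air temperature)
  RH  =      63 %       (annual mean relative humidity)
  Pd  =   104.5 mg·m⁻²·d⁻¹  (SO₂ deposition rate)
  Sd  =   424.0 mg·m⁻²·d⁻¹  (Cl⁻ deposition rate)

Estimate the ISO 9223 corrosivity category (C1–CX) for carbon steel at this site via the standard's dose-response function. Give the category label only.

carbon steel: T>10 °C ⇒ hinge -0.054·(24.1−10) = -0.7614
  sulphur-dioxide contribution → 32.69 μm/a
  chloride contribution → 91.02 μm/a
  ⇒ r_corr(carbon steel) = 123.7 μm/a
ISO 9223 Table 2 (carbon steel): 80 < 124 ≤ 200 μm/a ⇒ C5

C5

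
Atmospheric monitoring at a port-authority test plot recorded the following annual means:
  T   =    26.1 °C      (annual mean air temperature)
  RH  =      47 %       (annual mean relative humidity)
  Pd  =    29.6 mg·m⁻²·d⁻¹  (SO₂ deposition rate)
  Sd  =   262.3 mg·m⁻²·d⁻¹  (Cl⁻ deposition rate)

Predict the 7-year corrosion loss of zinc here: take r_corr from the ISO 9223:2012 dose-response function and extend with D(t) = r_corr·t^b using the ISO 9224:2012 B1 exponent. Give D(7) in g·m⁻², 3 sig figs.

zinc: f(T) = -0.071·(T−10) [T>10 °C] = -1.1431
  SO₂ term: 0.0129·29.6^0.44·exp(0.046·47-1.1431) = 0.1587
  Sd branch = 0.0175·Sd^0.57·e^(0.008·RH+0.085·T) = 5.604 μm/a
  sum: 0.1587 + 5.604 → r_corr = 5.763 μm/a
Power-law: D(7) = r_corr · 7^0.813
  D(7) = 5.763 × 7^0.813 = 5.763 × 4.865 = 28.04 μm
  Mass loss = 28.04 μm × 7.14 g/cm³ = 200.2 g·m⁻²

D(7) = 200 g·m⁻²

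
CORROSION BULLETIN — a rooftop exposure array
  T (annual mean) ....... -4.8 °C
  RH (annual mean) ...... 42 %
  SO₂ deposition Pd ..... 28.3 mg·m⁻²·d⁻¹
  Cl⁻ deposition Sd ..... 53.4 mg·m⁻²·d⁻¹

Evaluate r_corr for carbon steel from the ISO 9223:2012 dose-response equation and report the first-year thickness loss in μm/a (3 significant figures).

carbon steel: temperature factor f = +0.150·(-14.8) = -2.2200
  SO₂ term: 1.77·28.3^0.52·exp(0.02·42-2.2200) = 2.533
  Sd branch = 0.102·Sd^0.62·e^(0.033·RH+0.04·T) = 3.965 μm/a
  r_corr = 2.533 + 3.965 = 6.497 μm/a

r_corr = 6.50 μm/a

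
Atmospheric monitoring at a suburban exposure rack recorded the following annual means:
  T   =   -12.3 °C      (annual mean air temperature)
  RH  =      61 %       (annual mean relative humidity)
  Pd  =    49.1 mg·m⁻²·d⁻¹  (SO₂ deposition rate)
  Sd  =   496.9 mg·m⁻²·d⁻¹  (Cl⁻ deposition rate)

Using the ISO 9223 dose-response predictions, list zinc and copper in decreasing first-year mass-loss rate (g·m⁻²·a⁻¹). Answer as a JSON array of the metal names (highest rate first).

zinc: temperature factor f = +0.038·(-22.3) = -0.8474
  SO₂ term: 0.0129·49.1^0.44·exp(0.046·61-0.8474) = 0.5073
  Sd branch = 0.0175·Sd^0.57·e^(0.008·RH+0.085·T) = 0.345 μm/a
  sum: 0.5073 + 0.345 → r_corr = 0.8523 μm/a
  mass loss = 0.8523 μm/a × 7.14 g/cm³ = 6.085 g·m⁻²·a⁻¹
copper: T≤10 °C ⇒ hinge +0.126·(-12.3−10) = -2.8098
  Pd branch = 0.0053·Pd^0.26·e^(0.059·RH+f) = 0.03211 μm/a
  Cl⁻ term: 0.01025·496.9^0.27·exp(0.036·61+0.049·-12.3) = 0.2696
  r_corr = 0.03211 + 0.2696 = 0.3017 μm/a
  mass loss = 0.3017 μm/a × 8.96 g/cm³ = 2.703 g·m⁻²·a⁻¹
Ordering by g·m⁻²·a⁻¹: zinc (6.09) > copper (2.7)

["zinc", "copper"]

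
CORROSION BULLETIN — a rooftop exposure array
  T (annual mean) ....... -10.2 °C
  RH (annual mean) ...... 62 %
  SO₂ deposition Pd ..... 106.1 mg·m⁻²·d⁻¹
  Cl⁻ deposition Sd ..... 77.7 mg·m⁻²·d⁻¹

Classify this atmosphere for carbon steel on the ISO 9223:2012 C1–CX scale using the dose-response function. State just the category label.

carbon steel: f(T) = +0.150·(T−10) [T≤10 °C] = -3.0300
  Pd branch = 1.77·Pd^0.52·e^(0.02·RH+f) = 3.342 μm/a
  Sd branch = 0.102·Sd^0.62·e^(0.033·RH+0.04·T) = 7.799 μm/a
  r_corr = 3.342 + 7.799 = 11.14 μm/a
ISO 9223 Table 2 (carbon steel): 1.3 < 11.1 ≤ 25 μm/a ⇒ C2

C2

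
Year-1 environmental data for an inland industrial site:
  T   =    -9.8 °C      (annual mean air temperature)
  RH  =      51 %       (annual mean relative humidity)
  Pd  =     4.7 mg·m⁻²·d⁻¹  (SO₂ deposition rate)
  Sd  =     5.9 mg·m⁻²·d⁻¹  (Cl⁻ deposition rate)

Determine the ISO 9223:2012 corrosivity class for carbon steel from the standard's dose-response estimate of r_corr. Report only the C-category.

C2

carbon steel: f(T) = +0.150·(T−10) [T≤10 °C] = -2.9700
  SO₂ term: 1.77·4.7^0.52·exp(0.02·51-2.9700) = 0.5631
  Sd branch = 0.102·Sd^0.62·e^(0.033·RH+0.04·T) = 1.115 μm/a
  r_corr = 0.5631 + 1.115 = 1.678 μm/a
ISO 9223 Table 2 (carbon steel): 1.3 < 1.68 ≤ 25 μm/a ⇒ C2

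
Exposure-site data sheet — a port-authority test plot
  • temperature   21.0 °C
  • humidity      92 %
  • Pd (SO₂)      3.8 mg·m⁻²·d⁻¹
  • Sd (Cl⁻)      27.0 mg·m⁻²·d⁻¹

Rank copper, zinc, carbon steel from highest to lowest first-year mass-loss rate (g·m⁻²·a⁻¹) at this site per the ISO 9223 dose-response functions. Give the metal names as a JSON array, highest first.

["carbon steel", "copper", "zinc"]

copper: f(T) = -0.080·(T−10) [T>10 °C] = -0.8800
  Pd branch = 0.0053·Pd^0.26·e^(0.059·RH+f) = 0.7083 μm/a
  Cl⁻ term: 0.01025·27.0^0.27·exp(0.036·92+0.049·21.0) = 1.916
  r_corr = 0.7083 + 1.916 = 2.625 μm/a
  mass loss = 2.625 μm/a × 8.96 g/cm³ = 23.52 g·m⁻²·a⁻¹
zinc: T>10 °C ⇒ hinge -0.071·(21.0−10) = -0.7810
  Pd branch = 0.0129·Pd^0.44·e^(0.046·RH+f) = 0.7319 μm/a
  Sd branch = 0.0175·Sd^0.57·e^(0.008·RH+0.085·T) = 1.425 μm/a
  r_corr = 0.7319 + 1.425 = 2.157 μm/a
  mass loss = 2.157 μm/a × 7.14 g/cm³ = 15.4 g·m⁻²·a⁻¹
carbon steel: f(T) = -0.054·(T−10) [T>10 °C] = -0.5940
  Pd branch = 1.77·Pd^0.52·e^(0.02·RH+f) = 12.32 μm/a
  Sd branch = 0.102·Sd^0.62·e^(0.033·RH+0.04·T) = 37.96 μm/a
  r_corr = 12.32 + 37.96 = 50.28 μm/a
  mass loss = 50.28 μm/a × 7.85 g/cm³ = 394.7 g·m⁻²·a⁻¹
Ordering by g·m⁻²·a⁻¹: carbon steel (395) > copper (23.5) > zinc (15.4)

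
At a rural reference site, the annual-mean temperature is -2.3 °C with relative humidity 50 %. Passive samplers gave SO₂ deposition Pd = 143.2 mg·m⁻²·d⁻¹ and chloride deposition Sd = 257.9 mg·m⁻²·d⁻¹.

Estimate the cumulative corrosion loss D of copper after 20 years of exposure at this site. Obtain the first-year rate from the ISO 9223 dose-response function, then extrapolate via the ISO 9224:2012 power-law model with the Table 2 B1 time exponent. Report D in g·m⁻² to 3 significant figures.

copper: f(T) = +0.126·(T−10) [T≤10 °C] = -1.5498
  sulphur-dioxide contribution → 0.07815 μm/a
  chloride contribution → 0.2481 μm/a
  total first-year rate 0.3262 μm/a
Long-term exponent b (ISO 9224 Table 2, B1) = 0.667
  D(20) = 0.3262 × 20^0.667 = 0.3262 × 7.375 = 2.406 μm
  Mass loss = 2.406 μm × 8.96 g/cm³ = 21.56 g·m⁻²

D(20) = 21.6 g·m⁻²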